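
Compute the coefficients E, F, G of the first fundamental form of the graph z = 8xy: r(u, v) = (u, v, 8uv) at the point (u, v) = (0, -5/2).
E = 401;  F = 0;  G = 1

Partials: r_u = (1, 0, 8*v), r_v = (0, 1, 8*u). As functions of (u, v):
  E = r_u · r_u = 64*v^2 + 1,
  F = r_u · r_v = 64*u*v,
  G = r_v · r_v = 64*u^2 + 1.
Evaluating at (u, v) = (0, -5/2): E = 401, F = 0, G = 1.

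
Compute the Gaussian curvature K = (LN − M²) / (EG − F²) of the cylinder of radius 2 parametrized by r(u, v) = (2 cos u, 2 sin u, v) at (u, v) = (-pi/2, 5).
K = 0

Coefficients of the first fundamental form: E = 4, F = 0, G = 1.
Coefficients of the second fundamental form: L = -2, M = 0, N = 0.
Assemble K = (LN − M²)/(EG − F²) = 0. At (u, v) = (-pi/2, 5): K = 0.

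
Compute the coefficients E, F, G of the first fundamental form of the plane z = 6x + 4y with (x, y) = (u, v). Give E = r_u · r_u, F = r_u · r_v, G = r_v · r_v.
E = 37;  F = 24;  G = 17

Compute partials: r_u = (1, 0, 6), r_v = (0, 1, 4). Then
  E = r_u · r_u = 37,
  F = r_u · r_v = 24,
  G = r_v · r_v = 17.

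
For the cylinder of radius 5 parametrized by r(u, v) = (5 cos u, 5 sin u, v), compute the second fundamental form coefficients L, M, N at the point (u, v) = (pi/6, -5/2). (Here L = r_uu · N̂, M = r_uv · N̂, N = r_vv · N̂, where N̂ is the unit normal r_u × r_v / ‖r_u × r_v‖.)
L = -5;  M = 0;  N = 0

Compute the unit normal N̂(u, v) = (cos(u), sin(u), 0), and the second partials r_uu, r_uv, r_vv. Take dot products:
  L(u, v) = r_uu · N̂ = -5,
  M(u, v) = r_uv · N̂ = 0,
  N(u, v) = r_vv · N̂ = 0.
Evaluating at (u, v) = (pi/6, -5/2):
  L = -5, M = 0, N = 0.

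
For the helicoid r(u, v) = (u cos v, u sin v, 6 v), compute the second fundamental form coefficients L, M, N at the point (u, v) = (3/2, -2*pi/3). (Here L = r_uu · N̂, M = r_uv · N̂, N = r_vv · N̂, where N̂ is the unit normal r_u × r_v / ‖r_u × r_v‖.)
L = 0;  M = -4*sqrt(17)/17;  N = 0

Compute the unit normal N̂(u, v) = (6*sin(v)/sqrt(u^2 + 36), -6*cos(v)/sqrt(u^2 + 36), u/sqrt(u^2 + 36)), and the second partials r_uu, r_uv, r_vv. Take dot products:
  L(u, v) = r_uu · N̂ = 0,
  M(u, v) = r_uv · N̂ = -6/sqrt(u^2 + 36),
  N(u, v) = r_vv · N̂ = 0.
Evaluating at (u, v) = (3/2, -2*pi/3):
  L = 0, M = -4*sqrt(17)/17, N = 0.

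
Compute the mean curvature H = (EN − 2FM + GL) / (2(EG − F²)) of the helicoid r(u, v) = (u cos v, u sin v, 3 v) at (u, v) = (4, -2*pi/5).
H = 0

With E = 1, F = 0, G = u^2 + 9, L = 0, M = -3/sqrt(u^2 + 9), N = 0, assemble
  H = (EN − 2FM + GL) / (2(EG − F²)) = 0.
At (u, v) = (4, -2*pi/5): H = 0.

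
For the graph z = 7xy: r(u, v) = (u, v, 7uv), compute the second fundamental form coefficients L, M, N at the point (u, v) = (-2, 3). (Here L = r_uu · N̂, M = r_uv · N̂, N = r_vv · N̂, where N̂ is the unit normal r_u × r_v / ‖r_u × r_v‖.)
L = 0;  M = 7*sqrt(638)/638;  N = 0

Compute the unit normal N̂(u, v) = (-7*v/sqrt(49*u^2 + 49*v^2 + 1), -7*u/sqrt(49*u^2 + 49*v^2 + 1), 1/sqrt(49*u^2 + 49*v^2 + 1)), and the second partials r_uu, r_uv, r_vv. Take dot products:
  L(u, v) = r_uu · N̂ = 0,
  M(u, v) = r_uv · N̂ = 7/sqrt(49*u^2 + 49*v^2 + 1),
  N(u, v) = r_vv · N̂ = 0.
Evaluating at (u, v) = (-2, 3):
  L = 0, M = 7*sqrt(638)/638, N = 0.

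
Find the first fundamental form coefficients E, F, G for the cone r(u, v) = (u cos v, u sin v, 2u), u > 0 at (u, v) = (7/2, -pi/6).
E = 5;  F = 0;  G = 49/4

Partials: r_u = (cos(v), sin(v), 2), r_v = (-u*sin(v), u*cos(v), 0). As functions of (u, v):
  E = r_u · r_u = 5,
  F = r_u · r_v = 0,
  G = r_v · r_v = u^2.
Evaluating at (u, v) = (7/2, -pi/6): E = 5, F = 0, G = 49/4.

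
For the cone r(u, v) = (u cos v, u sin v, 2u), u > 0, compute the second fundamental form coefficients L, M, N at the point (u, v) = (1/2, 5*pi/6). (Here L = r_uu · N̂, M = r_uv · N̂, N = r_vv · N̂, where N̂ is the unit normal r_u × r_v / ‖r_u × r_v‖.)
L = 0;  M = 0;  N = sqrt(5)/5

Compute the unit normal N̂(u, v) = (-2*sqrt(5)*u*cos(v)/(5*Abs(u)), -2*sqrt(5)*u*sin(v)/(5*Abs(u)), sqrt(5)*u/(5*Abs(u))), and the second partials r_uu, r_uv, r_vv. Take dot products:
  L(u, v) = r_uu · N̂ = 0,
  M(u, v) = r_uv · N̂ = 0,
  N(u, v) = r_vv · N̂ = 2*sqrt(5)*u^2/(5*Abs(u)).
Evaluating at (u, v) = (1/2, 5*pi/6):
  L = 0, M = 0, N = sqrt(5)/5.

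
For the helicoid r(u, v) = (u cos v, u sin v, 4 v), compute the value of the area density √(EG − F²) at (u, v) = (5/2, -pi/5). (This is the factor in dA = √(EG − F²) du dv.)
√(EG − F²)|_{(5/2, -pi/5)} = sqrt(89)/2

E = 1, F = 0, G = u^2 + 16, so EG − F² = u^2 + 16. Taking the positive square root: √(EG − F²) = sqrt(u^2 + 16). At (u, v) = (5/2, -pi/5): sqrt(89)/2.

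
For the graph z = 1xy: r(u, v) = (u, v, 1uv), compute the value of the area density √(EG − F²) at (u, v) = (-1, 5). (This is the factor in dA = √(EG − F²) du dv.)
√(EG − F²)|_{(-1, 5)} = 3*sqrt(3)

E = v^2 + 1, F = u*v, G = u^2 + 1, so EG − F² = u^2 + v^2 + 1. Taking the positive square root: √(EG − F²) = sqrt(u^2 + v^2 + 1). At (u, v) = (-1, 5): 3*sqrt(3).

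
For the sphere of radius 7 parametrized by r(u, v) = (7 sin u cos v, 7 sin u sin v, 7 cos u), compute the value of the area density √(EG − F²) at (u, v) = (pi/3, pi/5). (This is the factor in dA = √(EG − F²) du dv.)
√(EG − F²)|_{(pi/3, pi/5)} = 49*sqrt(3)/2

E = 49, F = 0, G = 49*sin(u)^2, so EG − F² = 2401*sin(u)^2. Taking the positive square root: √(EG − F²) = 49*Abs(sin(u)). At (u, v) = (pi/3, pi/5): 49*sqrt(3)/2.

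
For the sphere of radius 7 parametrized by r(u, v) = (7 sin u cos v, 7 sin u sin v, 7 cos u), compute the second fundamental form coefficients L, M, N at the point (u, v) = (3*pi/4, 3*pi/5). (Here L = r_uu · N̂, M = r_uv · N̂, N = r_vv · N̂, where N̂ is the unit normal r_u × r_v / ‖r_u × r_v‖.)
L = -7;  M = 0;  N = -7/2

Compute the unit normal N̂(u, v) = (sin(u)^2*cos(v)/Abs(sin(u)), sin(u)^2*sin(v)/Abs(sin(u)), sin(2*u)/(2*Abs(sin(u)))), and the second partials r_uu, r_uv, r_vv. Take dot products:
  L(u, v) = r_uu · N̂ = -7*sin(u)/Abs(sin(u)),
  M(u, v) = r_uv · N̂ = 0,
  N(u, v) = r_vv · N̂ = -7*sin(u)^3/Abs(sin(u)).
Evaluating at (u, v) = (3*pi/4, 3*pi/5):
  L = -7, M = 0, N = -7/2.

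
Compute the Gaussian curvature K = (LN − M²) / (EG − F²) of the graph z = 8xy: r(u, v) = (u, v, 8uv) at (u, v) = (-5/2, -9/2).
K = -64/2879809

Coefficients of the first fundamental form: E = 64*v^2 + 1, F = 64*u*v, G = 64*u^2 + 1.
Coefficients of the second fundamental form: L = 0, M = 8/sqrt(64*u^2 + 64*v^2 + 1), N = 0.
Assemble K = (LN − M²)/(EG − F²) = -64/(4096*u^4 + 8192*u^2*v^2 + 128*u^2 + 4096*v^4 + 128*v^2 + 1). At (u, v) = (-5/2, -9/2): K = -64/2879809.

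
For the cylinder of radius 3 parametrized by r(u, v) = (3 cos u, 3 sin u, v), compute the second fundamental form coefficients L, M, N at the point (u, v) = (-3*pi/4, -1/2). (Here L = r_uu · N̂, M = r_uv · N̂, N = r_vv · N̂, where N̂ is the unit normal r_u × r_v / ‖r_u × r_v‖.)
L = -3;  M = 0;  N = 0

Compute the unit normal N̂(u, v) = (cos(u), sin(u), 0), and the second partials r_uu, r_uv, r_vv. Take dot products:
  L(u, v) = r_uu · N̂ = -3,
  M(u, v) = r_uv · N̂ = 0,
  N(u, v) = r_vv · N̂ = 0.
Evaluating at (u, v) = (-3*pi/4, -1/2):
  L = -3, M = 0, N = 0.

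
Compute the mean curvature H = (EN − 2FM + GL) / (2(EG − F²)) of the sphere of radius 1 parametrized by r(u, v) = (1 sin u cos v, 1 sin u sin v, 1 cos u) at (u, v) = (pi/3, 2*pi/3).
H = -1

With E = 1, F = 0, G = sin(u)^2, L = -sin(u)/Abs(sin(u)), M = 0, N = -sin(u)^3/Abs(sin(u)), assemble
  H = (EN − 2FM + GL) / (2(EG − F²)) = -sin(u)/Abs(sin(u)).
At (u, v) = (pi/3, 2*pi/3): H = -1.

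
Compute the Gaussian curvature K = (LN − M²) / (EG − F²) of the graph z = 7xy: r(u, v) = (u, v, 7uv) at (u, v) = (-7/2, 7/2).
K = -196/5774409

Coefficients of the first fundamental form: E = 49*v^2 + 1, F = 49*u*v, G = 49*u^2 + 1.
Coefficients of the second fundamental form: L = 0, M = 7/sqrt(49*u^2 + 49*v^2 + 1), N = 0.
Assemble K = (LN − M²)/(EG − F²) = -49/(2401*u^4 + 4802*u^2*v^2 + 98*u^2 + 2401*v^4 + 98*v^2 + 1). At (u, v) = (-7/2, 7/2): K = -196/5774409.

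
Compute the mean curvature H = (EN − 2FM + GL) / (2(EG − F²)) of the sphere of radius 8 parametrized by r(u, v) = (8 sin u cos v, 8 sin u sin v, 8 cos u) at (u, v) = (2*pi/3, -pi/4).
H = -1/8

With E = 64, F = 0, G = 64*sin(u)^2, L = -8*sin(u)/Abs(sin(u)), M = 0, N = -8*sin(u)^3/Abs(sin(u)), assemble
  H = (EN − 2FM + GL) / (2(EG − F²)) = -sin(u)/(8*Abs(sin(u))).
At (u, v) = (2*pi/3, -pi/4): H = -1/8.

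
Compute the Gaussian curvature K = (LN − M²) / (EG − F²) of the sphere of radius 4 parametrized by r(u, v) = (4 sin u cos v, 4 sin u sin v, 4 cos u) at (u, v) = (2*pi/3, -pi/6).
K = 1/16

Coefficients of the first fundamental form: E = 16, F = 0, G = 16*sin(u)^2.
Coefficients of the second fundamental form: L = -4*sin(u)/Abs(sin(u)), M = 0, N = -4*sin(u)^3/Abs(sin(u)).
Assemble K = (LN − M²)/(EG − F²) = 1/16. At (u, v) = (2*pi/3, -pi/6): K = 1/16.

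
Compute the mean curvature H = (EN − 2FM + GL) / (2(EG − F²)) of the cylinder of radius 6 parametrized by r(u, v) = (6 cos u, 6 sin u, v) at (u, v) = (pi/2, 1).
H = -1/12

With E = 36, F = 0, G = 1, L = -6, M = 0, N = 0, assemble
  H = (EN − 2FM + GL) / (2(EG − F²)) = -1/12.
At (u, v) = (pi/2, 1): H = -1/12.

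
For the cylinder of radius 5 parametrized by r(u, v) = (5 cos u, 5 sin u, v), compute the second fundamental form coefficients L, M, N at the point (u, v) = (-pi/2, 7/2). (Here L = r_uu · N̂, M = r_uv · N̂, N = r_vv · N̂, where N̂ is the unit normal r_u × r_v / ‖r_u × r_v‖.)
L = -5;  M = 0;  N = 0

Compute the unit normal N̂(u, v) = (cos(u), sin(u), 0), and the second partials r_uu, r_uv, r_vv. Take dot products:
  L(u, v) = r_uu · N̂ = -5,
  M(u, v) = r_uv · N̂ = 0,
  N(u, v) = r_vv · N̂ = 0.
Evaluating at (u, v) = (-pi/2, 7/2):
  L = -5, M = 0, N = 0.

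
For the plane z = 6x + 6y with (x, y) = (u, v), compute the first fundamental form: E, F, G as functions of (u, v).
E = 37;  F = 36;  G = 37

Compute partials: r_u = (1, 0, 6), r_v = (0, 1, 6). Then
  E = r_u · r_u = 37,
  F = r_u · r_v = 36,
  G = r_v · r_v = 37.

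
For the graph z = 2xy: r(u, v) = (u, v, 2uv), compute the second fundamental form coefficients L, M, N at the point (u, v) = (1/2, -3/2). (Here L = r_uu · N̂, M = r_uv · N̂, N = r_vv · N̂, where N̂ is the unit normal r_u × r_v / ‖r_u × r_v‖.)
L = 0;  M = 2*sqrt(11)/11;  N = 0

Compute the unit normal N̂(u, v) = (-2*v/sqrt(4*u^2 + 4*v^2 + 1), -2*u/sqrt(4*u^2 + 4*v^2 + 1), 1/sqrt(4*u^2 + 4*v^2 + 1)), and the second partials r_uu, r_uv, r_vv. Take dot products:
  L(u, v) = r_uu · N̂ = 0,
  M(u, v) = r_uv · N̂ = 2/sqrt(4*u^2 + 4*v^2 + 1),
  N(u, v) = r_vv · N̂ = 0.
Evaluating at (u, v) = (1/2, -3/2):
  L = 0, M = 2*sqrt(11)/11, N = 0.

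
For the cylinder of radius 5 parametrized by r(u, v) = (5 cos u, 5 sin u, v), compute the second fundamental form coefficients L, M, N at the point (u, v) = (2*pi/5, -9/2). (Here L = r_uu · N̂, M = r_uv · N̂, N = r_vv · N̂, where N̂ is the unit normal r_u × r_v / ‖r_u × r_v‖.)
L = -5;  M = 0;  N = 0

Compute the unit normal N̂(u, v) = (cos(u), sin(u), 0), and the second partials r_uu, r_uv, r_vv. Take dot products:
  L(u, v) = r_uu · N̂ = -5,
  M(u, v) = r_uv · N̂ = 0,
  N(u, v) = r_vv · N̂ = 0.
Evaluating at (u, v) = (2*pi/5, -9/2):
  L = -5, M = 0, N = 0.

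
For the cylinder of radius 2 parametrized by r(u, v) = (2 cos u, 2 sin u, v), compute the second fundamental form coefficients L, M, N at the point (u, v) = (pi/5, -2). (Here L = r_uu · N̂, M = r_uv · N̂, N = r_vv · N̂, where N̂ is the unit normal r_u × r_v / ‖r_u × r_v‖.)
L = -2;  M = 0;  N = 0

Compute the unit normal N̂(u, v) = (cos(u), sin(u), 0), and the second partials r_uu, r_uv, r_vv. Take dot products:
  L(u, v) = r_uu · N̂ = -2,
  M(u, v) = r_uv · N̂ = 0,
  N(u, v) = r_vv · N̂ = 0.
Evaluating at (u, v) = (pi/5, -2):
  L = -2, M = 0, N = 0.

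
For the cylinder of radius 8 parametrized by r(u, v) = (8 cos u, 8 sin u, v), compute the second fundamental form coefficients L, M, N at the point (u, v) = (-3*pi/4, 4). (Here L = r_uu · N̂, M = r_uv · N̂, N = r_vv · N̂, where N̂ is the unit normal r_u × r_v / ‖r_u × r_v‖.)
L = -8;  M = 0;  N = 0

Compute the unit normal N̂(u, v) = (cos(u), sin(u), 0), and the second partials r_uu, r_uv, r_vv. Take dot products:
  L(u, v) = r_uu · N̂ = -8,
  M(u, v) = r_uv · N̂ = 0,
  N(u, v) = r_vv · N̂ = 0.
Evaluating at (u, v) = (-3*pi/4, 4):
  L = -8, M = 0, N = 0.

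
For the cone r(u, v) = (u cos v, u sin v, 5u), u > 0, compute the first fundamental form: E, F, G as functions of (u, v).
E = 26;  F = 0;  G = u^2

Compute partials: r_u = (cos(v), sin(v), 5), r_v = (-u*sin(v), u*cos(v), 0). Then
  E = r_u · r_u = 26,
  F = r_u · r_v = 0,
  G = r_v · r_v = u^2.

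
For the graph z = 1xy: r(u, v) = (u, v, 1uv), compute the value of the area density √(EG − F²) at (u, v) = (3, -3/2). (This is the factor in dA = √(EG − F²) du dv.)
√(EG − F²)|_{(3, -3/2)} = 7/2

E = v^2 + 1, F = u*v, G = u^2 + 1, so EG − F² = u^2 + v^2 + 1. Taking the positive square root: √(EG − F²) = sqrt(u^2 + v^2 + 1). At (u, v) = (3, -3/2): 7/2.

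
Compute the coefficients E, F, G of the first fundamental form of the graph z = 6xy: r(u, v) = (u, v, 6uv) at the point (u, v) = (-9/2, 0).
E = 1;  F = 0;  G = 730

Partials: r_u = (1, 0, 6*v), r_v = (0, 1, 6*u). As functions of (u, v):
  E = r_u · r_u = 36*v^2 + 1,
  F = r_u · r_v = 36*u*v,
  G = r_v · r_v = 36*u^2 + 1.
Evaluating at (u, v) = (-9/2, 0): E = 1, F = 0, G = 730.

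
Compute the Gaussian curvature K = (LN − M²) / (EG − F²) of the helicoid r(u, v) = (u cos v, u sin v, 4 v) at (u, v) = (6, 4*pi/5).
K = -1/169

Coefficients of the first fundamental form: E = 1, F = 0, G = u^2 + 16.
Coefficients of the second fundamental form: L = 0, M = -4/sqrt(u^2 + 16), N = 0.
Assemble K = (LN − M²)/(EG − F²) = -16/(u^2 + 16)^2. At (u, v) = (6, 4*pi/5): K = -1/169.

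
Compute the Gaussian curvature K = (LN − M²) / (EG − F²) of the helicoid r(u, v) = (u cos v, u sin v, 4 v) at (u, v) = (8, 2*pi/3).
K = -1/400

Coefficients of the first fundamental form: E = 1, F = 0, G = u^2 + 16.
Coefficients of the second fundamental form: L = 0, M = -4/sqrt(u^2 + 16), N = 0.
Assemble K = (LN − M²)/(EG − F²) = -16/(u^2 + 16)^2. At (u, v) = (8, 2*pi/3): K = -1/400.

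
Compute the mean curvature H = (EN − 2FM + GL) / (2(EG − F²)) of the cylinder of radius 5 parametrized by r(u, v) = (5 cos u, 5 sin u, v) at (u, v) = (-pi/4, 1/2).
H = -1/10

With E = 25, F = 0, G = 1, L = -5, M = 0, N = 0, assemble
  H = (EN − 2FM + GL) / (2(EG − F²)) = -1/10.
At (u, v) = (-pi/4, 1/2): H = -1/10.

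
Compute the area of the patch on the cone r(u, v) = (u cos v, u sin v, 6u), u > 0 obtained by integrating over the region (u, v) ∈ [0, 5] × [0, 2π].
Area = 25*sqrt(37)*pi

Area = ∫∫ √(EG − F²) du dv with √(EG − F²) = sqrt(37)*Abs(u). Integrating over [0, 5] × [0, 2π] gives 25*sqrt(37)*pi.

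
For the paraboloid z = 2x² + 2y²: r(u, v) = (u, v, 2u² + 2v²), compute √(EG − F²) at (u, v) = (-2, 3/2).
√(EG − F²)|_{(-2, 3/2)} = sqrt(101)

E = 16*u^2 + 1, F = 16*u*v, G = 16*v^2 + 1; EG − F² = 16*u^2 + 16*v^2 + 1; √(EG − F²) = sqrt(16*u^2 + 16*v^2 + 1). At the given point: sqrt(101).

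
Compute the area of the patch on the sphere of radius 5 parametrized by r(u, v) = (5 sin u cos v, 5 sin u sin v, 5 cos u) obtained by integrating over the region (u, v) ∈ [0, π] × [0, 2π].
Area = 100*pi

Area = ∫∫ √(EG − F²) du dv with √(EG − F²) = 25*Abs(sin(u)). Integrating over [0, π] × [0, 2π] gives 100*pi.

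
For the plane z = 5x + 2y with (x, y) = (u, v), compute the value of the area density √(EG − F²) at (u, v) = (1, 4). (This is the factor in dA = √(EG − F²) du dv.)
√(EG − F²)|_{(1, 4)} = sqrt(30)

E = 26, F = 10, G = 5, so EG − F² = 30. Taking the positive square root: √(EG − F²) = sqrt(30). At (u, v) = (1, 4): sqrt(30).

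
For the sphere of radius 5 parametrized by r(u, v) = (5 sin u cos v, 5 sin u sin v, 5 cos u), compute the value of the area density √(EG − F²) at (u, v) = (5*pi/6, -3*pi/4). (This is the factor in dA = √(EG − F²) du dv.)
√(EG − F²)|_{(5*pi/6, -3*pi/4)} = 25/2

E = 25, F = 0, G = 25*sin(u)^2, so EG − F² = 625*sin(u)^2. Taking the positive square root: √(EG − F²) = 25*Abs(sin(u)). At (u, v) = (5*pi/6, -3*pi/4): 25/2.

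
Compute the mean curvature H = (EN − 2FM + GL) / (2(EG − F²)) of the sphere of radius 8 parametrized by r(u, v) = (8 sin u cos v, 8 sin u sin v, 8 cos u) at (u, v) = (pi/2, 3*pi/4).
H = -1/8

With E = 64, F = 0, G = 64*sin(u)^2, L = -8*sin(u)/Abs(sin(u)), M = 0, N = -8*sin(u)^3/Abs(sin(u)), assemble
  H = (EN − 2FM + GL) / (2(EG − F²)) = -sin(u)/(8*Abs(sin(u))).
At (u, v) = (pi/2, 3*pi/4): H = -1/8.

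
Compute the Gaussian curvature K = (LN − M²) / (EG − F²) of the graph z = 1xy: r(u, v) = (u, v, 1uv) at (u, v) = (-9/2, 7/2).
K = -4/4489

Coefficients of the first fundamental form: E = v^2 + 1, F = u*v, G = u^2 + 1.
Coefficients of the second fundamental form: L = 0, M = 1/sqrt(u^2 + v^2 + 1), N = 0.
Assemble K = (LN − M²)/(EG − F²) = 1/((u^2*v^2 - (u^2 + 1)*(v^2 + 1))*(u^2 + v^2 + 1)). At (u, v) = (-9/2, 7/2): K = -4/4489.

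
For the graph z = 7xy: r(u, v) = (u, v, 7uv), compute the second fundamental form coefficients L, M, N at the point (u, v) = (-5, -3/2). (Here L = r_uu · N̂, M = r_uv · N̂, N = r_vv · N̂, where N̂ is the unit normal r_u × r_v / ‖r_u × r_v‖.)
L = 0;  M = 14*sqrt(5345)/5345;  N = 0

Compute the unit normal N̂(u, v) = (-7*v/sqrt(49*u^2 + 49*v^2 + 1), -7*u/sqrt(49*u^2 + 49*v^2 + 1), 1/sqrt(49*u^2 + 49*v^2 + 1)), and the second partials r_uu, r_uv, r_vv. Take dot products:
  L(u, v) = r_uu · N̂ = 0,
  M(u, v) = r_uv · N̂ = 7/sqrt(49*u^2 + 49*v^2 + 1),
  N(u, v) = r_vv · N̂ = 0.
Evaluating at (u, v) = (-5, -3/2):
  L = 0, M = 14*sqrt(5345)/5345, N = 0.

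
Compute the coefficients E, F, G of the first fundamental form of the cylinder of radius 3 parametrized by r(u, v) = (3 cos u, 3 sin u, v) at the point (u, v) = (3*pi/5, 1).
E = 9;  F = 0;  G = 1

Partials: r_u = (-3*sin(u), 3*cos(u), 0), r_v = (0, 0, 1). As functions of (u, v):
  E = r_u · r_u = 9,
  F = r_u · r_v = 0,
  G = r_v · r_v = 1.
Evaluating at (u, v) = (3*pi/5, 1): E = 9, F = 0, G = 1.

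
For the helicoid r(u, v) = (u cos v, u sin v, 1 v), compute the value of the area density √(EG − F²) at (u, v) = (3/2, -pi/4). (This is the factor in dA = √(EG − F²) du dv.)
√(EG − F²)|_{(3/2, -pi/4)} = sqrt(13)/2

E = 1, F = 0, G = u^2 + 1, so EG − F² = u^2 + 1. Taking the positive square root: √(EG − F²) = sqrt(u^2 + 1). At (u, v) = (3/2, -pi/4): sqrt(13)/2.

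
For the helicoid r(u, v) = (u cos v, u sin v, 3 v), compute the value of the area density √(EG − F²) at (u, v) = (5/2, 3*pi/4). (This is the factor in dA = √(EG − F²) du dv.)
√(EG − F²)|_{(5/2, 3*pi/4)} = sqrt(61)/2

E = 1, F = 0, G = u^2 + 9, so EG − F² = u^2 + 9. Taking the positive square root: √(EG − F²) = sqrt(u^2 + 9). At (u, v) = (5/2, 3*pi/4): sqrt(61)/2.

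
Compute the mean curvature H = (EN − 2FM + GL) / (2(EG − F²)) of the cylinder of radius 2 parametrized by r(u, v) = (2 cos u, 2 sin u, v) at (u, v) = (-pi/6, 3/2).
H = -1/4

With E = 4, F = 0, G = 1, L = -2, M = 0, N = 0, assemble
  H = (EN − 2FM + GL) / (2(EG − F²)) = -1/4.
At (u, v) = (-pi/6, 3/2): H = -1/4.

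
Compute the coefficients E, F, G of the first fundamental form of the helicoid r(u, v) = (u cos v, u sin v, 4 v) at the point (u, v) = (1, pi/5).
E = 1;  F = 0;  G = 17

Partials: r_u = (cos(v), sin(v), 0), r_v = (-u*sin(v), u*cos(v), 4). As functions of (u, v):
  E = r_u · r_u = 1,
  F = r_u · r_v = 0,
  G = r_v · r_v = u^2 + 16.
Evaluating at (u, v) = (1, pi/5): E = 1, F = 0, G = 17.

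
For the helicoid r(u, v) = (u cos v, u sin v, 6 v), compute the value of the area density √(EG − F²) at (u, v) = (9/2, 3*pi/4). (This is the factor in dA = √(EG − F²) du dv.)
√(EG − F²)|_{(9/2, 3*pi/4)} = 15/2

E = 1, F = 0, G = u^2 + 36, so EG − F² = u^2 + 36. Taking the positive square root: √(EG − F²) = sqrt(u^2 + 36). At (u, v) = (9/2, 3*pi/4): 15/2.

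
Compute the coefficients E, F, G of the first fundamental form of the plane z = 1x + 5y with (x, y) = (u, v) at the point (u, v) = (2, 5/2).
E = 2;  F = 5;  G = 26

Partials: r_u = (1, 0, 1), r_v = (0, 1, 5). As functions of (u, v):
  E = r_u · r_u = 2,
  F = r_u · r_v = 5,
  G = r_v · r_v = 26.
Evaluating at (u, v) = (2, 5/2): E = 2, F = 5, G = 26.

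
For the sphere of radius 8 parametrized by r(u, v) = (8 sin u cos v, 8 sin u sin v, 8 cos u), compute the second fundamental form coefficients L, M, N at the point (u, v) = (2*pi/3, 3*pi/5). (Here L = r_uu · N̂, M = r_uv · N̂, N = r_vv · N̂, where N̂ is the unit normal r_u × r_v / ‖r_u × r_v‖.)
L = -8;  M = 0;  N = -6

Compute the unit normal N̂(u, v) = (sin(u)^2*cos(v)/Abs(sin(u)), sin(u)^2*sin(v)/Abs(sin(u)), sin(2*u)/(2*Abs(sin(u)))), and the second partials r_uu, r_uv, r_vv. Take dot products:
  L(u, v) = r_uu · N̂ = -8*sin(u)/Abs(sin(u)),
  M(u, v) = r_uv · N̂ = 0,
  N(u, v) = r_vv · N̂ = -8*sin(u)^3/Abs(sin(u)).
Evaluating at (u, v) = (2*pi/3, 3*pi/5):
  L = -8, M = 0, N = -6.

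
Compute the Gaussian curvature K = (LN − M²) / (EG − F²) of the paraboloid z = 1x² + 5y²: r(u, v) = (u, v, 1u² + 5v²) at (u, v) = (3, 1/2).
K = 5/961

Coefficients of the first fundamental form: E = 4*u^2 + 1, F = 20*u*v, G = 100*v^2 + 1.
Coefficients of the second fundamental form: L = 2/sqrt(4*u^2 + 100*v^2 + 1), M = 0, N = 10/sqrt(4*u^2 + 100*v^2 + 1).
Assemble K = (LN − M²)/(EG − F²) = 20/(16*u^4 + 800*u^2*v^2 + 8*u^2 + 10000*v^4 + 200*v^2 + 1). At (u, v) = (3, 1/2): K = 5/961.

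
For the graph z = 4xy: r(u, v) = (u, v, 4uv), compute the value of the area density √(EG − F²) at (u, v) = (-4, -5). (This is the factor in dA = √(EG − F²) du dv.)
√(EG − F²)|_{(-4, -5)} = 3*sqrt(73)

E = 16*v^2 + 1, F = 16*u*v, G = 16*u^2 + 1, so EG − F² = 16*u^2 + 16*v^2 + 1. Taking the positive square root: √(EG − F²) = sqrt(16*u^2 + 16*v^2 + 1). At (u, v) = (-4, -5): 3*sqrt(73).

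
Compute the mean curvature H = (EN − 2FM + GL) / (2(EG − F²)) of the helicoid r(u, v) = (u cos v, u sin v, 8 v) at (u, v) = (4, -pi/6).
H = 0

With E = 1, F = 0, G = u^2 + 64, L = 0, M = -8/sqrt(u^2 + 64), N = 0, assemble
  H = (EN − 2FM + GL) / (2(EG − F²)) = 0.
At (u, v) = (4, -pi/6): H = 0.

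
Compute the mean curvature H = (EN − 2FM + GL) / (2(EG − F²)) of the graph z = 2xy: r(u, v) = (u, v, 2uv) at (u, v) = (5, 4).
H = -32*sqrt(165)/5445

With E = 4*v^2 + 1, F = 4*u*v, G = 4*u^2 + 1, L = 0, M = 2/sqrt(4*u^2 + 4*v^2 + 1), N = 0, assemble
  H = (EN − 2FM + GL) / (2(EG − F²)) = -8*u*v/(4*u^2 + 4*v^2 + 1)^(3/2).
At (u, v) = (5, 4): H = -32*sqrt(165)/5445.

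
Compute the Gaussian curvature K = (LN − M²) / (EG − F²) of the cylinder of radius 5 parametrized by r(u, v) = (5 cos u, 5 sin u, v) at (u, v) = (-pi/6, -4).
K = 0

Coefficients of the first fundamental form: E = 25, F = 0, G = 1.
Coefficients of the second fundamental form: L = -5, M = 0, N = 0.
Assemble K = (LN − M²)/(EG − F²) = 0. At (u, v) = (-pi/6, -4): K = 0.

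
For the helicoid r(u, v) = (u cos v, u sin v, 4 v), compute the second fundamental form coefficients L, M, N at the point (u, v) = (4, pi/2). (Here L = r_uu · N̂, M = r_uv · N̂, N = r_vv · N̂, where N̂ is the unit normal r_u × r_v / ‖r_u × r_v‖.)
L = 0;  M = -sqrt(2)/2;  N = 0

Compute the unit normal N̂(u, v) = (4*sin(v)/sqrt(u^2 + 16), -4*cos(v)/sqrt(u^2 + 16), u/sqrt(u^2 + 16)), and the second partials r_uu, r_uv, r_vv. Take dot products:
  L(u, v) = r_uu · N̂ = 0,
  M(u, v) = r_uv · N̂ = -4/sqrt(u^2 + 16),
  N(u, v) = r_vv · N̂ = 0.
Evaluating at (u, v) = (4, pi/2):
  L = 0, M = -sqrt(2)/2, N = 0.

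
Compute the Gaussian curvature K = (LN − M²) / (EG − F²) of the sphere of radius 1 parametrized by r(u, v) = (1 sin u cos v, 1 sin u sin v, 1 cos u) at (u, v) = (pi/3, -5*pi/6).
K = 1

Coefficients of the first fundamental form: E = 1, F = 0, G = sin(u)^2.
Coefficients of the second fundamental form: L = -sin(u)/Abs(sin(u)), M = 0, N = -sin(u)^3/Abs(sin(u)).
Assemble K = (LN − M²)/(EG − F²) = 1. At (u, v) = (pi/3, -5*pi/6): K = 1.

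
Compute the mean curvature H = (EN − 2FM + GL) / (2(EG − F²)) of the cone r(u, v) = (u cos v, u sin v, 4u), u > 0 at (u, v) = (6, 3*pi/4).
H = sqrt(17)/51

With E = 17, F = 0, G = u^2, L = 0, M = 0, N = 4*sqrt(17)*u^2/(17*Abs(u)), assemble
  H = (EN − 2FM + GL) / (2(EG − F²)) = 2*sqrt(17)/(17*Abs(u)).
At (u, v) = (6, 3*pi/4): H = sqrt(17)/51.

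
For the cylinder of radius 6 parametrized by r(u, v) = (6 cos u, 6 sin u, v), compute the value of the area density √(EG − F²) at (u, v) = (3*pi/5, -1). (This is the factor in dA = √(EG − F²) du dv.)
√(EG − F²)|_{(3*pi/5, -1)} = 6

E = 36, F = 0, G = 1, so EG − F² = 36. Taking the positive square root: √(EG − F²) = 6. At (u, v) = (3*pi/5, -1): 6.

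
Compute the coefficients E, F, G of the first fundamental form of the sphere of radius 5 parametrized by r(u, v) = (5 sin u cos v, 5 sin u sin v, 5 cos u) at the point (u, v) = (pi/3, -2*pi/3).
E = 25;  F = 0;  G = 75/4

Partials: r_u = (5*cos(u)*cos(v), 5*sin(v)*cos(u), -5*sin(u)), r_v = (-5*sin(u)*sin(v), 5*sin(u)*cos(v), 0). As functions of (u, v):
  E = r_u · r_u = 25,
  F = r_u · r_v = 0,
  G = r_v · r_v = 25*sin(u)^2.
Evaluating at (u, v) = (pi/3, -2*pi/3): E = 25, F = 0, G = 75/4.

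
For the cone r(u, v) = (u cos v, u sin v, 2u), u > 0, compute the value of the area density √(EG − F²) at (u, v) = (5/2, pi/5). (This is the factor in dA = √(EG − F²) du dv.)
√(EG − F²)|_{(5/2, pi/5)} = 5*sqrt(5)/2

E = 5, F = 0, G = u^2, so EG − F² = 5*u^2. Taking the positive square root: √(EG − F²) = sqrt(5)*Abs(u). At (u, v) = (5/2, pi/5): 5*sqrt(5)/2.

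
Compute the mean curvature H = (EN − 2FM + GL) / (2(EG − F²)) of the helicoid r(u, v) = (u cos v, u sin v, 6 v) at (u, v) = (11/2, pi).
H = 0

With E = 1, F = 0, G = u^2 + 36, L = 0, M = -6/sqrt(u^2 + 36), N = 0, assemble
  H = (EN − 2FM + GL) / (2(EG − F²)) = 0.
At (u, v) = (11/2, pi): H = 0.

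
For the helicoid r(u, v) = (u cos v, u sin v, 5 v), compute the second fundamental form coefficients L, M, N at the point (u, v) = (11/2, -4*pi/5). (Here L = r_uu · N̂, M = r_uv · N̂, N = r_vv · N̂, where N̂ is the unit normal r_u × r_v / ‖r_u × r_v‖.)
L = 0;  M = -10*sqrt(221)/221;  N = 0

Compute the unit normal N̂(u, v) = (5*sin(v)/sqrt(u^2 + 25), -5*cos(v)/sqrt(u^2 + 25), u/sqrt(u^2 + 25)), and the second partials r_uu, r_uv, r_vv. Take dot products:
  L(u, v) = r_uu · N̂ = 0,
  M(u, v) = r_uv · N̂ = -5/sqrt(u^2 + 25),
  N(u, v) = r_vv · N̂ = 0.
Evaluating at (u, v) = (11/2, -4*pi/5):
  L = 0, M = -10*sqrt(221)/221, N = 0.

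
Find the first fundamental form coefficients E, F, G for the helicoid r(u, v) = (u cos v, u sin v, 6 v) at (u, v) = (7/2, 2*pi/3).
E = 1;  F = 0;  G = 193/4

Partials: r_u = (cos(v), sin(v), 0), r_v = (-u*sin(v), u*cos(v), 6). As functions of (u, v):
  E = r_u · r_u = 1,
  F = r_u · r_v = 0,
  G = r_v · r_v = u^2 + 36.
Evaluating at (u, v) = (7/2, 2*pi/3): E = 1, F = 0, G = 193/4.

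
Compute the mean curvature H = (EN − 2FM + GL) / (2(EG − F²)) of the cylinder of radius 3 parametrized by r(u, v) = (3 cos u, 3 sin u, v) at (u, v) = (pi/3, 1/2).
H = -1/6

With E = 9, F = 0, G = 1, L = -3, M = 0, N = 0, assemble
  H = (EN − 2FM + GL) / (2(EG − F²)) = -1/6.
At (u, v) = (pi/3, 1/2): H = -1/6.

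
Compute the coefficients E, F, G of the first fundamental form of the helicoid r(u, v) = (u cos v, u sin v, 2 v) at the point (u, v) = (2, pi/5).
E = 1;  F = 0;  G = 8

Partials: r_u = (cos(v), sin(v), 0), r_v = (-u*sin(v), u*cos(v), 2). As functions of (u, v):
  E = r_u · r_u = 1,
  F = r_u · r_v = 0,
  G = r_v · r_v = u^2 + 4.
Evaluating at (u, v) = (2, pi/5): E = 1, F = 0, G = 8.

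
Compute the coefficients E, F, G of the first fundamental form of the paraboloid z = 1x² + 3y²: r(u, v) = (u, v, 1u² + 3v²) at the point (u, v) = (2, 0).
E = 17;  F = 0;  G = 1

Partials: r_u = (1, 0, 2*u), r_v = (0, 1, 6*v). As functions of (u, v):
  E = r_u · r_u = 4*u^2 + 1,
  F = r_u · r_v = 12*u*v,
  G = r_v · r_v = 36*v^2 + 1.
Evaluating at (u, v) = (2, 0): E = 17, F = 0, G = 1.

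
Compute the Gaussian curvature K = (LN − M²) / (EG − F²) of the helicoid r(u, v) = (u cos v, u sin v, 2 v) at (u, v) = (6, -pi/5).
K = -1/400

Coefficients of the first fundamental form: E = 1, F = 0, G = u^2 + 4.
Coefficients of the second fundamental form: L = 0, M = -2/sqrt(u^2 + 4), N = 0.
Assemble K = (LN − M²)/(EG − F²) = -4/(u^2 + 4)^2. At (u, v) = (6, -pi/5): K = -1/400.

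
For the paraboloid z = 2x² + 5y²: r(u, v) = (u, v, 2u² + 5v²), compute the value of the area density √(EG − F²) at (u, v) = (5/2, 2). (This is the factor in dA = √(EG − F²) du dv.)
√(EG − F²)|_{(5/2, 2)} = sqrt(501)

E = 16*u^2 + 1, F = 40*u*v, G = 100*v^2 + 1, so EG − F² = 16*u^2 + 100*v^2 + 1. Taking the positive square root: √(EG − F²) = sqrt(16*u^2 + 100*v^2 + 1). At (u, v) = (5/2, 2): sqrt(501).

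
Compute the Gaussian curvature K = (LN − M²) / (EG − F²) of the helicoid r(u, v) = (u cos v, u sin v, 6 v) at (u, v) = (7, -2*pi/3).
K = -36/7225

Coefficients of the first fundamental form: E = 1, F = 0, G = u^2 + 36.
Coefficients of the second fundamental form: L = 0, M = -6/sqrt(u^2 + 36), N = 0.
Assemble K = (LN − M²)/(EG − F²) = -36/(u^2 + 36)^2. At (u, v) = (7, -2*pi/3): K = -36/7225.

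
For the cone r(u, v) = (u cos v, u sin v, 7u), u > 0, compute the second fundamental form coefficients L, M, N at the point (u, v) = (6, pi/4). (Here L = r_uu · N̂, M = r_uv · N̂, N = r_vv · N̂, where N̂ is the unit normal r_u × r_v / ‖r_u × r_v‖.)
L = 0;  M = 0;  N = 21*sqrt(2)/5

Compute the unit normal N̂(u, v) = (-7*sqrt(2)*u*cos(v)/(10*Abs(u)), -7*sqrt(2)*u*sin(v)/(10*Abs(u)), sqrt(2)*u/(10*Abs(u))), and the second partials r_uu, r_uv, r_vv. Take dot products:
  L(u, v) = r_uu · N̂ = 0,
  M(u, v) = r_uv · N̂ = 0,
  N(u, v) = r_vv · N̂ = 7*sqrt(2)*u^2/(10*Abs(u)).
Evaluating at (u, v) = (6, pi/4):
  L = 0, M = 0, N = 21*sqrt(2)/5.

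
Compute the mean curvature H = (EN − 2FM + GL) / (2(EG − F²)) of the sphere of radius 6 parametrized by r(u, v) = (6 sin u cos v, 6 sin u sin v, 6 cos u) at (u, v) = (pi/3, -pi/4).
H = -1/6

With E = 36, F = 0, G = 36*sin(u)^2, L = -6*sin(u)/Abs(sin(u)), M = 0, N = -6*sin(u)^3/Abs(sin(u)), assemble
  H = (EN − 2FM + GL) / (2(EG − F²)) = -sin(u)/(6*Abs(sin(u))).
At (u, v) = (pi/3, -pi/4): H = -1/6.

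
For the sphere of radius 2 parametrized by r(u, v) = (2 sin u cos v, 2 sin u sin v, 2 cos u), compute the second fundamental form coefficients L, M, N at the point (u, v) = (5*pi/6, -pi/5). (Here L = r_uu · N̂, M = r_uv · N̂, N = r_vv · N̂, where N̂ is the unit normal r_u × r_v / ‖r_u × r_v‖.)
L = -2;  M = 0;  N = -1/2

Compute the unit normal N̂(u, v) = (sin(u)^2*cos(v)/Abs(sin(u)), sin(u)^2*sin(v)/Abs(sin(u)), sin(2*u)/(2*Abs(sin(u)))), and the second partials r_uu, r_uv, r_vv. Take dot products:
  L(u, v) = r_uu · N̂ = -2*sin(u)/Abs(sin(u)),
  M(u, v) = r_uv · N̂ = 0,
  N(u, v) = r_vv · N̂ = -2*sin(u)^3/Abs(sin(u)).
Evaluating at (u, v) = (5*pi/6, -pi/5):
  L = -2, M = 0, N = -1/2.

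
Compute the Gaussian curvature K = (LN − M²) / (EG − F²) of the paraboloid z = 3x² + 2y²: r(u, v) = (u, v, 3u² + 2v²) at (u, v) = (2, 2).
K = 24/43681

Coefficients of the first fundamental form: E = 36*u^2 + 1, F = 24*u*v, G = 16*v^2 + 1.
Coefficients of the second fundamental form: L = 6/sqrt(36*u^2 + 16*v^2 + 1), M = 0, N = 4/sqrt(36*u^2 + 16*v^2 + 1).
Assemble K = (LN − M²)/(EG − F²) = 24/(1296*u^4 + 1152*u^2*v^2 + 72*u^2 + 256*v^4 + 32*v^2 + 1). At (u, v) = (2, 2): K = 24/43681.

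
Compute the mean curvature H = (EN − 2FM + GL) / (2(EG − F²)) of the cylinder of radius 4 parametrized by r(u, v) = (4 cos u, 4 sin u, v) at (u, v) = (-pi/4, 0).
H = -1/8

With E = 16, F = 0, G = 1, L = -4, M = 0, N = 0, assemble
  H = (EN − 2FM + GL) / (2(EG − F²)) = -1/8.
At (u, v) = (-pi/4, 0): H = -1/8.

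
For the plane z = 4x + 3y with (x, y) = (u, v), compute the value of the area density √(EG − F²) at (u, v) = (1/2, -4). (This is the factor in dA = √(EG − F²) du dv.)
√(EG − F²)|_{(1/2, -4)} = sqrt(26)

E = 17, F = 12, G = 10, so EG − F² = 26. Taking the positive square root: √(EG − F²) = sqrt(26). At (u, v) = (1/2, -4): sqrt(26).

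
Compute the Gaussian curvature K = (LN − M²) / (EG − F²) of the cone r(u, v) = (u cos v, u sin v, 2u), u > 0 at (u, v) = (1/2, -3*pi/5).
K = 0

Coefficients of the first fundamental form: E = 5, F = 0, G = u^2.
Coefficients of the second fundamental form: L = 0, M = 0, N = 2*sqrt(5)*u^2/(5*Abs(u)).
Assemble K = (LN − M²)/(EG − F²) = 0. At (u, v) = (1/2, -3*pi/5): K = 0.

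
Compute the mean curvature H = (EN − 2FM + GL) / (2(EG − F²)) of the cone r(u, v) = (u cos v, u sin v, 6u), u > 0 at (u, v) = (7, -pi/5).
H = 3*sqrt(37)/259

With E = 37, F = 0, G = u^2, L = 0, M = 0, N = 6*sqrt(37)*u^2/(37*Abs(u)), assemble
  H = (EN − 2FM + GL) / (2(EG − F²)) = 3*sqrt(37)/(37*Abs(u)).
At (u, v) = (7, -pi/5): H = 3*sqrt(37)/259.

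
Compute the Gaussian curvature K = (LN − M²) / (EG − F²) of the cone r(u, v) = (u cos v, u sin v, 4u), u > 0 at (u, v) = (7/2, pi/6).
K = 0

Coefficients of the first fundamental form: E = 17, F = 0, G = u^2.
Coefficients of the second fundamental form: L = 0, M = 0, N = 4*sqrt(17)*u^2/(17*Abs(u)).
Assemble K = (LN − M²)/(EG − F²) = 0. At (u, v) = (7/2, pi/6): K = 0.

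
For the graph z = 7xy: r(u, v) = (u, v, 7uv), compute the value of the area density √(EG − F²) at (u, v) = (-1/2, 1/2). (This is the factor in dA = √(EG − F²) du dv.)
√(EG − F²)|_{(-1/2, 1/2)} = sqrt(102)/2

E = 49*v^2 + 1, F = 49*u*v, G = 49*u^2 + 1, so EG − F² = 49*u^2 + 49*v^2 + 1. Taking the positive square root: √(EG − F²) = sqrt(49*u^2 + 49*v^2 + 1). At (u, v) = (-1/2, 1/2): sqrt(102)/2.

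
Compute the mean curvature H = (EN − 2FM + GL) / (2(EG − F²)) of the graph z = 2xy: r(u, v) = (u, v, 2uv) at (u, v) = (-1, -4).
H = -32*sqrt(69)/4761

With E = 4*v^2 + 1, F = 4*u*v, G = 4*u^2 + 1, L = 0, M = 2/sqrt(4*u^2 + 4*v^2 + 1), N = 0, assemble
  H = (EN − 2FM + GL) / (2(EG − F²)) = -8*u*v/(4*u^2 + 4*v^2 + 1)^(3/2).
At (u, v) = (-1, -4): H = -32*sqrt(69)/4761.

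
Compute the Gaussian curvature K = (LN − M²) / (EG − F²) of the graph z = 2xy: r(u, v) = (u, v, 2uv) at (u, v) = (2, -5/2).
K = -1/441

Coefficients of the first fundamental form: E = 4*v^2 + 1, F = 4*u*v, G = 4*u^2 + 1.
Coefficients of the second fundamental form: L = 0, M = 2/sqrt(4*u^2 + 4*v^2 + 1), N = 0.
Assemble K = (LN − M²)/(EG − F²) = -4/(16*u^4 + 32*u^2*v^2 + 8*u^2 + 16*v^4 + 8*v^2 + 1). At (u, v) = (2, -5/2): K = -1/441.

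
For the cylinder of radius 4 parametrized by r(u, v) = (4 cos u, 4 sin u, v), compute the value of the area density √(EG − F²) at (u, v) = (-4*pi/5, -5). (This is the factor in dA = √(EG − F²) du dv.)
√(EG − F²)|_{(-4*pi/5, -5)} = 4

E = 16, F = 0, G = 1, so EG − F² = 16. Taking the positive square root: √(EG − F²) = 4. At (u, v) = (-4*pi/5, -5): 4.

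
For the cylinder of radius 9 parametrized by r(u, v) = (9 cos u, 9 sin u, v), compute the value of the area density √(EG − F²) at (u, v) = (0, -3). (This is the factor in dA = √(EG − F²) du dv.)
√(EG − F²)|_{(0, -3)} = 9

E = 81, F = 0, G = 1, so EG − F² = 81. Taking the positive square root: √(EG − F²) = 9. At (u, v) = (0, -3): 9.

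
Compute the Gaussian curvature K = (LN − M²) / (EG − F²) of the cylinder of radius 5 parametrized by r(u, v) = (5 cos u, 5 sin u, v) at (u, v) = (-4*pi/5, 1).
K = 0

Coefficients of the first fundamental form: E = 25, F = 0, G = 1.
Coefficients of the second fundamental form: L = -5, M = 0, N = 0.
Assemble K = (LN − M²)/(EG − F²) = 0. At (u, v) = (-4*pi/5, 1): K = 0.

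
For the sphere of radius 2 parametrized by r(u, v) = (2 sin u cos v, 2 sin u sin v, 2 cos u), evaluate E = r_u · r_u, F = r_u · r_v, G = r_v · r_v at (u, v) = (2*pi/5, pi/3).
E = 4;  F = 0;  G = sqrt(5)/2 + 5/2

Partials: r_u = (2*cos(u)*cos(v), 2*sin(v)*cos(u), -2*sin(u)), r_v = (-2*sin(u)*sin(v), 2*sin(u)*cos(v), 0). As functions of (u, v):
  E = r_u · r_u = 4,
  F = r_u · r_v = 0,
  G = r_v · r_v = 4*sin(u)^2.
Evaluating at (u, v) = (2*pi/5, pi/3): E = 4, F = 0, G = sqrt(5)/2 + 5/2.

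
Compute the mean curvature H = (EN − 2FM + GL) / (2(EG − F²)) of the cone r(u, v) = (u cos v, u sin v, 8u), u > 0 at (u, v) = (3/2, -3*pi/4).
H = 8*sqrt(65)/195

With E = 65, F = 0, G = u^2, L = 0, M = 0, N = 8*sqrt(65)*u^2/(65*Abs(u)), assemble
  H = (EN − 2FM + GL) / (2(EG − F²)) = 4*sqrt(65)/(65*Abs(u)).
At (u, v) = (3/2, -3*pi/4): H = 8*sqrt(65)/195.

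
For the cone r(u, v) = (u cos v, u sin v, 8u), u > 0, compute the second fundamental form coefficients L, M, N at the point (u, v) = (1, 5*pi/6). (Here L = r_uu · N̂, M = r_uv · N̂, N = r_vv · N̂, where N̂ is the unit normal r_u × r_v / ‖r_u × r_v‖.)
L = 0;  M = 0;  N = 8*sqrt(65)/65

Compute the unit normal N̂(u, v) = (-8*sqrt(65)*u*cos(v)/(65*Abs(u)), -8*sqrt(65)*u*sin(v)/(65*Abs(u)), sqrt(65)*u/(65*Abs(u))), and the second partials r_uu, r_uv, r_vv. Take dot products:
  L(u, v) = r_uu · N̂ = 0,
  M(u, v) = r_uv · N̂ = 0,
  N(u, v) = r_vv · N̂ = 8*sqrt(65)*u^2/(65*Abs(u)).
Evaluating at (u, v) = (1, 5*pi/6):
  L = 0, M = 0, N = 8*sqrt(65)/65.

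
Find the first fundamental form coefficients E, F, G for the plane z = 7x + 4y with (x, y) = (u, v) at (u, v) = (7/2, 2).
E = 50;  F = 28;  G = 17

Partials: r_u = (1, 0, 7), r_v = (0, 1, 4). As functions of (u, v):
  E = r_u · r_u = 50,
  F = r_u · r_v = 28,
  G = r_v · r_v = 17.
Evaluating at (u, v) = (7/2, 2): E = 50, F = 28, G = 17.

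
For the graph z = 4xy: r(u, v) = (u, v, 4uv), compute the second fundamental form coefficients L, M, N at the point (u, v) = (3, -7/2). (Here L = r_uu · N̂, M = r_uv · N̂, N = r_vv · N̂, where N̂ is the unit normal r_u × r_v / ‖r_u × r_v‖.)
L = 0;  M = 4*sqrt(341)/341;  N = 0

Compute the unit normal N̂(u, v) = (-4*v/sqrt(16*u^2 + 16*v^2 + 1), -4*u/sqrt(16*u^2 + 16*v^2 + 1), 1/sqrt(16*u^2 + 16*v^2 + 1)), and the second partials r_uu, r_uv, r_vv. Take dot products:
  L(u, v) = r_uu · N̂ = 0,
  M(u, v) = r_uv · N̂ = 4/sqrt(16*u^2 + 16*v^2 + 1),
  N(u, v) = r_vv · N̂ = 0.
Evaluating at (u, v) = (3, -7/2):
  L = 0, M = 4*sqrt(341)/341, N = 0.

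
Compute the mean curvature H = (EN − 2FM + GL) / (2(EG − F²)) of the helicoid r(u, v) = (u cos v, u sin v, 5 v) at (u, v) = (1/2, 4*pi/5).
H = 0

With E = 1, F = 0, G = u^2 + 25, L = 0, M = -5/sqrt(u^2 + 25), N = 0, assemble
  H = (EN − 2FM + GL) / (2(EG − F²)) = 0.
At (u, v) = (1/2, 4*pi/5): H = 0.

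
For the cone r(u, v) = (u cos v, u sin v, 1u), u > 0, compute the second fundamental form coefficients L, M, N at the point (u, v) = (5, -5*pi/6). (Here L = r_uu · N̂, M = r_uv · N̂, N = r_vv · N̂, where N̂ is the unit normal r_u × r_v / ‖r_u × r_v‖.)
L = 0;  M = 0;  N = 5*sqrt(2)/2

Compute the unit normal N̂(u, v) = (-sqrt(2)*u*cos(v)/(2*Abs(u)), -sqrt(2)*u*sin(v)/(2*Abs(u)), sqrt(2)*u/(2*Abs(u))), and the second partials r_uu, r_uv, r_vv. Take dot products:
  L(u, v) = r_uu · N̂ = 0,
  M(u, v) = r_uv · N̂ = 0,
  N(u, v) = r_vv · N̂ = sqrt(2)*u^2/(2*Abs(u)).
Evaluating at (u, v) = (5, -5*pi/6):
  L = 0, M = 0, N = 5*sqrt(2)/2.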